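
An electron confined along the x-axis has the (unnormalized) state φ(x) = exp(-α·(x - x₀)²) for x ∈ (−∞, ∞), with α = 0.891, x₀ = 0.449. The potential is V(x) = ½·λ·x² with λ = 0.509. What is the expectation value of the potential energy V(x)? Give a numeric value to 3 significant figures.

0.123

⟨V⟩ = ∫ V(x)·|φ|² dx / ∫|φ|² dx.
Gaussian moments (u = x − x₀): ∫u^(2j)·e^(−2αu²) du = (2j−1)!!/(4α)^j · √(π/(2α)), odd powers integrate to 0; here √(π/(2α)) = 1.3278.
State is unnormalized: ∫|φ|² dx = 1.3278, and ∫φ*·V(x)·φ dx = 0.16294, so ⟨V⟩ = 0.16294 / 1.3278.
⟨V⟩ = 0.12272.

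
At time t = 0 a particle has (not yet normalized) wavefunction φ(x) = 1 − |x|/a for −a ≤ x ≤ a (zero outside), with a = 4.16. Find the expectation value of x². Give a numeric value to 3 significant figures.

⟨x²⟩ = ∫ x²·|φ|² dx / ∫|φ|² dx (integrals over the domain).
φ is even, so ∫ over [−a, a] = 2∫₀ᵃ with φ = 1 − x/a there: ∫₀ᵃ (1 − x/a)² dx = a/3, ∫₀ᵃ x²(1 − x/a)² dx = a³/30, ∫₀ᵃ x⁴(1 − x/a)² dx = a⁵/105.
State is unnormalized: ∫|φ|² dx = 2.7733, and ∫φ*·x²·φ dx = 4.7994, so ⟨x²⟩ = 4.7994 / 2.7733.
⟨x²⟩ = 1.7306.

1.73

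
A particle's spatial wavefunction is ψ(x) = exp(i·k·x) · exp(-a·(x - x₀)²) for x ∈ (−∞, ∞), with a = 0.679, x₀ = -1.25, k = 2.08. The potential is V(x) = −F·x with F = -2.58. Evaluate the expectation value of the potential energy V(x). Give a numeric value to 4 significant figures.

⟨V⟩ = ∫ V(x)·|ψ|² dx / ∫|ψ|² dx.
Gaussian moments (u = x − x₀): ∫u^(2j)·e^(−2au²) du = (2j−1)!!/(4a)^j · √(π/(2a)), odd powers integrate to 0; here √(π/(2a)) = 1.5210.
State is unnormalized: ∫|ψ|² dx = 1.5210, and ∫ψ*·V(x)·ψ dx = -4.9052, so ⟨V⟩ = -4.9052 / 1.5210.
⟨V⟩ = -3.2250.

-3.225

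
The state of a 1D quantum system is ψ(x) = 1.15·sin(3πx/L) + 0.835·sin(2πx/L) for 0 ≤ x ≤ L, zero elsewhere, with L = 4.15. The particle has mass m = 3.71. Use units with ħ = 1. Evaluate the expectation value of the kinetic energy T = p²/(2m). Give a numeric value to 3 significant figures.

T = −(ħ²/2m) d²/dx², so ⟨T⟩ = −(ħ²/2m) ∫ ψ*·ψ'' dx / ∫|ψ|² dx; with m = 3.71.
d²/dx² sin(jπx/L) = −(jπ/L)²·sin(jπx/L); on 0 ≤ x ≤ L, ∫sin²(jπx/L) dx = L/2 and ∫sin(jπx/L)·sin(lπx/L) dx = 0 for j ≠ l, so only diagonal terms survive in ∫|ψ|² and ∫ψ·ψ″; ∫ψ·ψ′ dx = [ψ²/2] between the walls = 0.
State is unnormalized: ∫|ψ|² dx = 4.1909, and ∫ψ*·(−ħ²/2m · ψ'') dx = 2.3544, so ⟨T⟩ = 2.3544 / 4.1909.
⟨T⟩ = 0.56179.

0.562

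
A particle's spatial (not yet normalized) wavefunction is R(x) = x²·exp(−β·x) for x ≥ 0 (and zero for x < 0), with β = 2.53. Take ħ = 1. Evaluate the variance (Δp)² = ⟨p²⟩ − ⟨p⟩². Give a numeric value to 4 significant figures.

2.134

Compute ⟨p⟩ and ⟨p²⟩ separately; (Δp)² = ⟨p²⟩ − ⟨p⟩².
Differentiate x²·exp(−β·x) with the product rule; every integrand then reduces to terms xʲ·e^(−2βx) on [0, ∞), with ∫₀^∞ xʲ·e^(−2βx) dx = j!/(2β)^(j+1).
Normalization: ∫|R|² dx = 0.0072353.
⟨p⟩ = 0.0000 and ⟨p²⟩ = 2.1336.
(Δp)² = 2.1336 − (0.0000)² = 2.1336.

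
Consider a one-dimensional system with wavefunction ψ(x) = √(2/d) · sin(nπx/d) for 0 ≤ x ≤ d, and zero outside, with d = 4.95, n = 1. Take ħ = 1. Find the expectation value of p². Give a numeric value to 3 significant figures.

0.403

p² ψ = −ħ² d²ψ/dx²; ⟨p²⟩ = −ħ² ∫ ψ*·ψ'' dx.
d/dx sin(nπx/d) = (nπ/d)·cos(nπx/d) and d²/dx² sin(nπx/d) = −(nπ/d)²·sin(nπx/d); on 0 ≤ x ≤ d, ∫sin²(nπx/d) dx = d/2 and ∫sin(nπx/d)·cos(nπx/d) dx = 0.
⟨p²⟩ = 0.40280.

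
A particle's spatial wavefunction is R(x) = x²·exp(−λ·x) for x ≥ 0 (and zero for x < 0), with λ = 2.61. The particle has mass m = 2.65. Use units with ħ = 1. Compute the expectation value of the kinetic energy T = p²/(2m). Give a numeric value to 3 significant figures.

T = −(ħ²/2m) d²/dx², so ⟨T⟩ = −(ħ²/2m) ∫ R*·R'' dx / ∫|R|² dx; with m = 2.65.
Differentiate x²·exp(−λ·x) with the product rule; every integrand then reduces to terms xʲ·e^(−2λx) on [0, ∞), with ∫₀^∞ xʲ·e^(−2λx) dx = j!/(2λ)^(j+1).
State is unnormalized: ∫|R|² dx = 0.0061924, and ∫R*·(−ħ²/2m · R'') dx = 0.0026530, so ⟨T⟩ = 0.0026530 / 0.0061924.
⟨T⟩ = 0.42843.

0.428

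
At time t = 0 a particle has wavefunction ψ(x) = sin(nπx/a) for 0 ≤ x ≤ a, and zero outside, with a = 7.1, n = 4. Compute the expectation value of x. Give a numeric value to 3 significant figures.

⟨x⟩ = ∫ x·|ψ|² dx / ∫|ψ|² dx (integrals over the domain).
With sin²θ = (1 − cos2θ)/2 on 0 ≤ x ≤ a: ∫sin²(nπx/a) dx = a/2, ∫x·sin²(nπx/a) dx = a²/4, ∫x²·sin²(nπx/a) dx = a³·(1/6 − 1/(4n²π²)); higher powers xᵏ the same way, integrating xᵏ·cos(2nπx/a) by parts.
State is unnormalized: ∫|ψ|² dx = 3.5500, and ∫ψ*·x·ψ dx = 12.603, so ⟨x⟩ = 12.603 / 3.5500.
⟨x⟩ = 3.5500.

3.55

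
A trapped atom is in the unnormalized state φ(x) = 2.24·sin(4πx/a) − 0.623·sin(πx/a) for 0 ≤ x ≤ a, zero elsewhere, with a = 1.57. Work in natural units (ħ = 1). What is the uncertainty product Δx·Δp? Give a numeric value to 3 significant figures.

3.36

Δx = √(⟨x²⟩−⟨x⟩²), Δp = √(⟨p²⟩−⟨p⟩²).
On 0 ≤ x ≤ a (j ≠ l): ∫sin²(jπx/a) dx = a/2, ∫sin(jπx/a)·sin(lπx/a) dx = 0; diagonal moments ∫x·sin²(jπx/a) dx = a²/4, ∫x²·sin²(jπx/a) dx = a³·(1/6 − 1/(4j²π²)); cross terms ∫x·sin(jπx/a)·sin(lπx/a) dx = 0 for j + l even and −4jla²/(π²(j² − l²)²) for j + l odd, ∫x²·sin(jπx/a)·sin(lπx/a) dx = (−1)^(j+l)·4jla³/(π²(j² − l²)²); higher powers the same way via product-to-sum and parts. d²/dx² sin(jπx/a) = −(jπ/a)²·sin(jπx/a); on 0 ≤ x ≤ a, ∫sin²(jπx/a) dx = a/2 and ∫sin(jπx/a)·sin(lπx/a) dx = 0 for j ≠ l, so only diagonal terms survive in ∫|φ|² and ∫φ·φ″; ∫φ·φ′ dx = [φ²/2] between the walls = 0.
Normalization: ∫|φ|² dx = 4.2435.
⟨x⟩ = 0.79668, ⟨x²⟩ = 0.82376 ⇒ Δx = 0.43481.
⟨p⟩ = 0.0000, ⟨p²⟩ = 59.753 ⇒ Δp = 7.7300.
Δx·Δp = 3.3611.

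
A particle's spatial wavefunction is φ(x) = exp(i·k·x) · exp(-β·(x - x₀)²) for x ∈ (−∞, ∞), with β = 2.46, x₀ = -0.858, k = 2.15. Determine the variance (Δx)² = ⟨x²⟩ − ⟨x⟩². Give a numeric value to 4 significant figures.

0.1016

Compute ⟨x⟩ and ⟨x²⟩ separately, then (Δx)² = ⟨x²⟩ − ⟨x⟩².
Gaussian moments (u = x − x₀): ∫u^(2j)·e^(−2βu²) du = (2j−1)!!/(4β)^j · √(π/(2β)), odd powers integrate to 0; here √(π/(2β)) = 0.79908.
Normalization: ∫|φ|² dx = 0.79908.
⟨x⟩ = -0.85800 and ⟨x²⟩ = 0.83779.
(Δx)² = 0.83779 − (-0.85800)² = 0.10163.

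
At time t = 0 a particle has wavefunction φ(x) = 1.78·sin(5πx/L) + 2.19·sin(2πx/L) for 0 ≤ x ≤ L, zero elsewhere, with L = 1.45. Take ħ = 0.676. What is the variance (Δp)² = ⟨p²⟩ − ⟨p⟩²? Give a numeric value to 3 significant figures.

Compute ⟨p⟩ and ⟨p²⟩ separately; (Δp)² = ⟨p²⟩ − ⟨p⟩².
d²/dx² sin(jπx/L) = −(jπ/L)²·sin(jπx/L); on 0 ≤ x ≤ L, ∫sin²(jπx/L) dx = L/2 and ∫sin(jπx/L)·sin(lπx/L) dx = 0 for j ≠ l, so only diagonal terms survive in ∫|φ|² and ∫φ·φ″; ∫φ·φ′ dx = [φ²/2] between the walls = 0.
Normalization: ∫|φ|² dx = 5.7743.
⟨p⟩ = 0.0000 and ⟨p²⟩ = 26.501.
(Δp)² = 26.501 − (0.0000)² = 26.501.

26.5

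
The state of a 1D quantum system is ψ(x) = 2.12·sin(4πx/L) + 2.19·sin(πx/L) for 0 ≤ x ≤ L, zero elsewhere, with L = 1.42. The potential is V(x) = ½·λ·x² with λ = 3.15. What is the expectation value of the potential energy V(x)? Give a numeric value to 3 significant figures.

⟨V⟩ = ∫ V(x)·|ψ|² dx / ∫|ψ|² dx.
On 0 ≤ x ≤ L (j ≠ l): ∫sin²(jπx/L) dx = L/2, ∫sin(jπx/L)·sin(lπx/L) dx = 0; diagonal moments ∫x·sin²(jπx/L) dx = L²/4, ∫x²·sin²(jπx/L) dx = L³·(1/6 − 1/(4j²π²)); cross terms ∫x·sin(jπx/L)·sin(lπx/L) dx = 0 for j + l even and −4jlL²/(π²(j² − l²)²) for j + l odd, ∫x²·sin(jπx/L)·sin(lπx/L) dx = (−1)^(j+l)·4jlL³/(π²(j² − l²)²); higher powers the same way via product-to-sum and parts.
State is unnormalized: ∫|ψ|² dx = 6.5963, and ∫ψ*·V(x)·ψ dx = 6.1012, so ⟨V⟩ = 6.1012 / 6.5963.
⟨V⟩ = 0.92495.

0.925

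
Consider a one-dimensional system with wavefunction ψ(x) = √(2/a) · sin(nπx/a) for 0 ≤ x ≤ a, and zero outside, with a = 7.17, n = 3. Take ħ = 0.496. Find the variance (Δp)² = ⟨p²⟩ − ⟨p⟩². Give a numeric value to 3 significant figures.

Compute ⟨p⟩ and ⟨p²⟩ separately; (Δp)² = ⟨p²⟩ − ⟨p⟩².
d/dx sin(nπx/a) = (nπ/a)·cos(nπx/a) and d²/dx² sin(nπx/a) = −(nπ/a)²·sin(nπx/a); on 0 ≤ x ≤ a, ∫sin²(nπx/a) dx = a/2 and ∫sin(nπx/a)·cos(nπx/a) dx = 0.
⟨p⟩ = 0.0000 and ⟨p²⟩ = 0.42508.
(Δp)² = 0.42508 − (0.0000)² = 0.42508.

0.425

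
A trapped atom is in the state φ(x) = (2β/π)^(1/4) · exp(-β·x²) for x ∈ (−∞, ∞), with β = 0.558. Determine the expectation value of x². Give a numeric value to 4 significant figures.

0.4480

⟨x²⟩ = ∫ x²·|φ|² dx (integrals over the domain).
Gaussian moments: ∫x^(2j)·e^(−2βx²) dx = (2j−1)!!/(4β)^j · √(π/(2β)), odd powers integrate to 0; here √(π/(2β)) = 1.6778.
⟨x²⟩ = 0.44803.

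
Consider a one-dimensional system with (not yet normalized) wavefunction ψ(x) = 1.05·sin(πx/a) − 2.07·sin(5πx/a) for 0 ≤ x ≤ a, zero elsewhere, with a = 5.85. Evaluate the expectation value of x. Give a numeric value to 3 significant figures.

⟨x⟩ = ∫ x·|ψ|² dx / ∫|ψ|² dx (integrals over the domain).
On 0 ≤ x ≤ a (j ≠ l): ∫sin²(jπx/a) dx = a/2, ∫sin(jπx/a)·sin(lπx/a) dx = 0; diagonal moments ∫x·sin²(jπx/a) dx = a²/4, ∫x²·sin²(jπx/a) dx = a³·(1/6 − 1/(4j²π²)); cross terms ∫x·sin(jπx/a)·sin(lπx/a) dx = 0 for j + l even and −4jla²/(π²(j² − l²)²) for j + l odd, ∫x²·sin(jπx/a)·sin(lπx/a) dx = (−1)^(j+l)·4jla³/(π²(j² − l²)²); higher powers the same way via product-to-sum and parts.
State is unnormalized: ∫|ψ|² dx = 15.758, and ∫ψ*·x·ψ dx = 46.093, so ⟨x⟩ = 46.093 / 15.758.
⟨x⟩ = 2.9250.

2.93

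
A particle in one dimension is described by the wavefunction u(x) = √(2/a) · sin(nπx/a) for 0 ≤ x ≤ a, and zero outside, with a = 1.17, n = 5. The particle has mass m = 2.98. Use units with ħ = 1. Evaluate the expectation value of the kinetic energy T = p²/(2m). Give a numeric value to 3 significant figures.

T = −(ħ²/2m) d²/dx², so ⟨T⟩ = −(ħ²/2m) ∫ u*·u'' dx; with m = 2.98.
d/dx sin(nπx/a) = (nπ/a)·cos(nπx/a) and d²/dx² sin(nπx/a) = −(nπ/a)²·sin(nπx/a); on 0 ≤ x ≤ a, ∫sin²(nπx/a) dx = a/2 and ∫sin(nπx/a)·cos(nπx/a) dx = 0.
⟨T⟩ = 30.243.

30.2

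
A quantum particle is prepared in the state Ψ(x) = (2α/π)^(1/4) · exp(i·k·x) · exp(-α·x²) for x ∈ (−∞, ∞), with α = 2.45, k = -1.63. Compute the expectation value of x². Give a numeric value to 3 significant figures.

⟨x²⟩ = ∫ x²·|Ψ|² dx (integrals over the domain).
Gaussian moments: ∫x^(2j)·e^(−2αx²) dx = (2j−1)!!/(4α)^j · √(π/(2α)), odd powers integrate to 0; here √(π/(2α)) = 0.80071.
⟨x²⟩ = 0.10204.

0.102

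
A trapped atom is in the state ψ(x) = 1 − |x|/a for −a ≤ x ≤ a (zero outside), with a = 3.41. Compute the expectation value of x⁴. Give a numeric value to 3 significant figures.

⟨x⁴⟩ = ∫ x⁴·|ψ|² dx / ∫|ψ|² dx (integrals over the domain).
ψ is even, so ∫ over [−a, a] = 2∫₀ᵃ with ψ = 1 − x/a there: ∫₀ᵃ (1 − x/a)² dx = a/3, ∫₀ᵃ x²(1 − x/a)² dx = a³/30, ∫₀ᵃ x⁴(1 − x/a)² dx = a⁵/105.
State is unnormalized: ∫|ψ|² dx = 2.2733, and ∫ψ*·x⁴·ψ dx = 8.7824, so ⟨x⁴⟩ = 8.7824 / 2.2733.
⟨x⁴⟩ = 3.8632.

3.86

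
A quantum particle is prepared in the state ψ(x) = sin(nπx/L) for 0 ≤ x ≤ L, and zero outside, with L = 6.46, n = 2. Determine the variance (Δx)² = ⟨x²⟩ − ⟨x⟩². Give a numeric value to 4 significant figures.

Compute ⟨x⟩ and ⟨x²⟩ separately, then (Δx)² = ⟨x²⟩ − ⟨x⟩².
With sin²θ = (1 − cos2θ)/2 on 0 ≤ x ≤ L: ∫sin²(nπx/L) dx = L/2, ∫x·sin²(nπx/L) dx = L²/4, ∫x²·sin²(nπx/L) dx = L³·(1/6 − 1/(4n²π²)); higher powers xᵏ the same way, integrating xᵏ·cos(2nπx/L) by parts.
Normalization: ∫|ψ|² dx = 3.2300.
⟨x⟩ = 3.2300 and ⟨x²⟩ = 13.382.
(Δx)² = 13.382 − (3.2300)² = 2.9491.

2.949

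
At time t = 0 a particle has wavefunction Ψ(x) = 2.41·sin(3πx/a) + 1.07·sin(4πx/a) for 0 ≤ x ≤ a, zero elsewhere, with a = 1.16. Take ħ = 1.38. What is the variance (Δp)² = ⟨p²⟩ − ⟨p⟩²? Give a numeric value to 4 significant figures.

141.8

Compute ⟨p⟩ and ⟨p²⟩ separately; (Δp)² = ⟨p²⟩ − ⟨p⟩².
d²/dx² sin(jπx/a) = −(jπ/a)²·sin(jπx/a); on 0 ≤ x ≤ a, ∫sin²(jπx/a) dx = a/2 and ∫sin(jπx/a)·sin(lπx/a) dx = 0 for j ≠ l, so only diagonal terms survive in ∫|Ψ|² and ∫Ψ·Ψ″; ∫Ψ·Ψ′ dx = [Ψ²/2] between the walls = 0.
Normalization: ∫|Ψ|² dx = 4.0327.
⟨p⟩ = 0.0000 and ⟨p²⟩ = 141.81.
(Δp)² = 141.81 − (0.0000)² = 141.81.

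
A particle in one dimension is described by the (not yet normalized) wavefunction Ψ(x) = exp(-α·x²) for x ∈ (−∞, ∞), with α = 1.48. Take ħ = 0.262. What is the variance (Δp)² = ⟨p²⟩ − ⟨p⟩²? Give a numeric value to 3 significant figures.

0.102

Compute ⟨p⟩ and ⟨p²⟩ separately; (Δp)² = ⟨p²⟩ − ⟨p⟩².
Gaussian moments: ∫x^(2j)·e^(−2αx²) dx = (2j−1)!!/(4α)^j · √(π/(2α)), odd powers integrate to 0; here √(π/(2α)) = 1.0302. Derivatives: d/dx e^(−αx²) = −2αx·e^(−αx²), d²/dx² e^(−αx²) = (4α²x² − 2α)·e^(−αx²).
Normalization: ∫|Ψ|² dx = 1.0302.
⟨p⟩ = 0.0000 and ⟨p²⟩ = 0.10159.
(Δp)² = 0.10159 − (0.0000)² = 0.10159.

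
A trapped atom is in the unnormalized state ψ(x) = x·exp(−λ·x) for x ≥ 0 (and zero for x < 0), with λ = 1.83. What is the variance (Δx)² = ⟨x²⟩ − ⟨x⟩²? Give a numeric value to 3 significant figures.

0.224

Compute ⟨x⟩ and ⟨x²⟩ separately, then (Δx)² = ⟨x²⟩ − ⟨x⟩².
Every integrand reduces to terms xʲ·e^(−2λx) on [0, ∞); use ∫₀^∞ xʲ·e^(−2λx) dx = j!/(2λ)^(j+1).
Normalization: ∫|ψ|² dx = 0.040793.
⟨x⟩ = 0.81967 and ⟨x²⟩ = 0.89582.
(Δx)² = 0.89582 − (0.81967)² = 0.22395.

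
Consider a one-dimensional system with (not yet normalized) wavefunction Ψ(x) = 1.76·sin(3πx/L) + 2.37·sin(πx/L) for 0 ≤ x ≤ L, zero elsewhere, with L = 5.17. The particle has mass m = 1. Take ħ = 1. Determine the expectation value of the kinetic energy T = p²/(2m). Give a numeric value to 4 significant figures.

T = −(ħ²/2m) d²/dx², so ⟨T⟩ = −(ħ²/2m) ∫ Ψ*·Ψ'' dx / ∫|Ψ|² dx; with m = 1.
d²/dx² sin(jπx/L) = −(jπ/L)²·sin(jπx/L); on 0 ≤ x ≤ L, ∫sin²(jπx/L) dx = L/2 and ∫sin(jπx/L)·sin(lπx/L) dx = 0 for j ≠ l, so only diagonal terms survive in ∫|Ψ|² and ∫Ψ·Ψ″; ∫Ψ·Ψ′ dx = [Ψ²/2] between the walls = 0.
State is unnormalized: ∫|Ψ|² dx = 22.527, and ∫Ψ*·(−ħ²/2m · Ψ'') dx = 15.986, so ⟨T⟩ = 15.986 / 22.527.
⟨T⟩ = 0.70963.

0.7096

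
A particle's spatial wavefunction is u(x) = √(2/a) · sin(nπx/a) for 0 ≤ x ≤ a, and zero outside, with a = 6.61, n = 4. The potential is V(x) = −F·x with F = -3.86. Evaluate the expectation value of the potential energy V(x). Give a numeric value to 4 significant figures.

12.76

⟨V⟩ = ∫ V(x)·|u|² dx.
With sin²θ = (1 − cos2θ)/2 on 0 ≤ x ≤ a: ∫sin²(nπx/a) dx = a/2, ∫x·sin²(nπx/a) dx = a²/4, ∫x²·sin²(nπx/a) dx = a³·(1/6 − 1/(4n²π²)); higher powers xᵏ the same way, integrating xᵏ·cos(2nπx/a) by parts.
⟨V⟩ = 12.757.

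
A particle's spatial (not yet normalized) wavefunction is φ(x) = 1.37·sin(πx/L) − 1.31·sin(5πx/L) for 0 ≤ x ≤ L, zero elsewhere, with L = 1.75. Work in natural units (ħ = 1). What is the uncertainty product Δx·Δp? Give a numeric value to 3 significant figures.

Δx = √(⟨x²⟩−⟨x⟩²), Δp = √(⟨p²⟩−⟨p⟩²).
On 0 ≤ x ≤ L (j ≠ l): ∫sin²(jπx/L) dx = L/2, ∫sin(jπx/L)·sin(lπx/L) dx = 0; diagonal moments ∫x·sin²(jπx/L) dx = L²/4, ∫x²·sin²(jπx/L) dx = L³·(1/6 − 1/(4j²π²)); cross terms ∫x·sin(jπx/L)·sin(lπx/L) dx = 0 for j + l even and −4jlL²/(π²(j² − l²)²) for j + l odd, ∫x²·sin(jπx/L)·sin(lπx/L) dx = (−1)^(j+l)·4jlL³/(π²(j² − l²)²); higher powers the same way via product-to-sum and parts. d²/dx² sin(jπx/L) = −(jπ/L)²·sin(jπx/L); on 0 ≤ x ≤ L, ∫sin²(jπx/L) dx = L/2 and ∫sin(jπx/L)·sin(lπx/L) dx = 0 for j ≠ l, so only diagonal terms survive in ∫|φ|² and ∫φ·φ″; ∫φ·φ′ dx = [φ²/2] between the walls = 0.
Normalization: ∫|φ|² dx = 3.1439.
⟨x⟩ = 0.87500, ⟨x²⟩ = 0.91530 ⇒ Δx = 0.38687.
⟨p⟩ = 0.0000, ⟨p²⟩ = 40.165 ⇒ Δp = 6.3376.
Δx·Δp = 2.4518.

2.45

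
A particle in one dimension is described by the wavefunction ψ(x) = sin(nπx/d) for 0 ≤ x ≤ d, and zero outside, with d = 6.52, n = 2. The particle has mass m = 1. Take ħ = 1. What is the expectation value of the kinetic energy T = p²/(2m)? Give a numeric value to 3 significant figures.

T = −(ħ²/2m) d²/dx², so ⟨T⟩ = −(ħ²/2m) ∫ ψ*·ψ'' dx / ∫|ψ|² dx; with m = 1.
d/dx sin(nπx/d) = (nπ/d)·cos(nπx/d) and d²/dx² sin(nπx/d) = −(nπ/d)²·sin(nπx/d); on 0 ≤ x ≤ d, ∫sin²(nπx/d) dx = d/2 and ∫sin(nπx/d)·cos(nπx/d) dx = 0.
State is unnormalized: ∫|ψ|² dx = 3.2600, and ∫ψ*·(−ħ²/2m · ψ'') dx = 1.5137, so ⟨T⟩ = 1.5137 / 3.2600.
⟨T⟩ = 0.46434.

0.464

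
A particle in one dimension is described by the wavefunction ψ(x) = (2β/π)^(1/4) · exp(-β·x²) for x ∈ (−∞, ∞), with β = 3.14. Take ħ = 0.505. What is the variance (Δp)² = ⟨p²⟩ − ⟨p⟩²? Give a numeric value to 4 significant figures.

0.8008

Compute ⟨p⟩ and ⟨p²⟩ separately; (Δp)² = ⟨p²⟩ − ⟨p⟩².
Gaussian moments: ∫x^(2j)·e^(−2βx²) dx = (2j−1)!!/(4β)^j · √(π/(2β)), odd powers integrate to 0; here √(π/(2β)) = 0.70729. Derivatives: d/dx e^(−βx²) = −2βx·e^(−βx²), d²/dx² e^(−βx²) = (4β²x² − 2β)·e^(−βx²).
⟨p⟩ = 0.0000 and ⟨p²⟩ = 0.80078.
(Δp)² = 0.80078 − (0.0000)² = 0.80078.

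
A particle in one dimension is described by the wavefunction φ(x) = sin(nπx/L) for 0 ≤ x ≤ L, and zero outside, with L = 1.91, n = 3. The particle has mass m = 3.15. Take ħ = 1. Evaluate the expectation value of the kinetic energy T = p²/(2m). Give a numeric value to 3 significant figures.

T = −(ħ²/2m) d²/dx², so ⟨T⟩ = −(ħ²/2m) ∫ φ*·φ'' dx / ∫|φ|² dx; with m = 3.15.
d/dx sin(nπx/L) = (nπ/L)·cos(nπx/L) and d²/dx² sin(nπx/L) = −(nπ/L)²·sin(nπx/L); on 0 ≤ x ≤ L, ∫sin²(nπx/L) dx = L/2 and ∫sin(nπx/L)·cos(nπx/L) dx = 0.
State is unnormalized: ∫|φ|² dx = 0.95500, and ∫φ*·(−ħ²/2m · φ'') dx = 3.6910, so ⟨T⟩ = 3.6910 / 0.95500.
⟨T⟩ = 3.8649.

3.86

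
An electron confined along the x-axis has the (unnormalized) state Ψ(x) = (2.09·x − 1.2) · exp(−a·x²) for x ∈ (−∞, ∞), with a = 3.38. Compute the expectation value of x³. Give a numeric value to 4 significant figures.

⟨x³⟩ = ∫ x³·|Ψ|² dx / ∫|Ψ|² dx (integrals over the domain).
Expand each integrand as polynomial × e^(−2ax²) and use ∫x^(2j)·e^(−2ax²) dx = (2j−1)!!/(4a)^j · √(π/(2a)), odd powers → 0; here √(π/(2a)) = 0.68171.
State is unnormalized: ∫|Ψ|² dx = 1.2019, and ∫Ψ*·x³·Ψ dx = -0.056121, so ⟨x³⟩ = -0.056121 / 1.2019.
⟨x³⟩ = -0.046693.

-0.04669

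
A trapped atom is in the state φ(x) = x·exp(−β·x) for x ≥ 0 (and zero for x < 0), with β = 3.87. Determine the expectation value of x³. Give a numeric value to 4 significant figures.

0.1294

⟨x³⟩ = ∫ x³·|φ|² dx / ∫|φ|² dx (integrals over the domain).
Every integrand reduces to terms xʲ·e^(−2βx) on [0, ∞); use ∫₀^∞ xʲ·e^(−2βx) dx = j!/(2β)^(j+1).
State is unnormalized: ∫|φ|² dx = 0.0043133, and ∫φ*·x³·φ dx = 0.00055813, so ⟨x³⟩ = 0.00055813 / 0.0043133.
⟨x³⟩ = 0.12940.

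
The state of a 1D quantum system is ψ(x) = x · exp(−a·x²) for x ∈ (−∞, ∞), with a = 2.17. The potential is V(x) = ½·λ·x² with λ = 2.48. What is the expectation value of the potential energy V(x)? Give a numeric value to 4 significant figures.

⟨V⟩ = ∫ V(x)·|ψ|² dx / ∫|ψ|² dx.
Expand each integrand as polynomial × e^(−2ax²) and use ∫x^(2j)·e^(−2ax²) dx = (2j−1)!!/(4a)^j · √(π/(2a)), odd powers → 0; here √(π/(2a)) = 0.85081.
State is unnormalized: ∫|ψ|² dx = 0.098019, and ∫ψ*·V(x)·ψ dx = 0.042008, so ⟨V⟩ = 0.042008 / 0.098019.
⟨V⟩ = 0.42857.

0.4286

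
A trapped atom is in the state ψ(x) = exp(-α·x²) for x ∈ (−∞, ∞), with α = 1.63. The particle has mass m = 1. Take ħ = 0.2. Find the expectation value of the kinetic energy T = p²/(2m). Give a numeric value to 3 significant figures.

0.0326

T = −(ħ²/2m) d²/dx², so ⟨T⟩ = −(ħ²/2m) ∫ ψ*·ψ'' dx / ∫|ψ|² dx; with m = 1.
Gaussian moments: ∫x^(2j)·e^(−2αx²) dx = (2j−1)!!/(4α)^j · √(π/(2α)), odd powers integrate to 0; here √(π/(2α)) = 0.98167. Derivatives: d/dx e^(−αx²) = −2αx·e^(−αx²), d²/dx² e^(−αx²) = (4α²x² − 2α)·e^(−αx²).
State is unnormalized: ∫|ψ|² dx = 0.98167, and ∫ψ*·(−ħ²/2m · ψ'') dx = 0.032002, so ⟨T⟩ = 0.032002 / 0.98167.
⟨T⟩ = 0.032600.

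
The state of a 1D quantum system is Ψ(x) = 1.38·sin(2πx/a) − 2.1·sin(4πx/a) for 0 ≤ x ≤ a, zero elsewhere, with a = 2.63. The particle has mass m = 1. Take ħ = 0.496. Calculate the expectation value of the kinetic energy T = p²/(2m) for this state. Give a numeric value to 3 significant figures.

T = −(ħ²/2m) d²/dx², so ⟨T⟩ = −(ħ²/2m) ∫ Ψ*·Ψ'' dx / ∫|Ψ|² dx; with m = 1.
d²/dx² sin(jπx/a) = −(jπ/a)²·sin(jπx/a); on 0 ≤ x ≤ a, ∫sin²(jπx/a) dx = a/2 and ∫sin(jπx/a)·sin(lπx/a) dx = 0 for j ≠ l, so only diagonal terms survive in ∫|Ψ|² and ∫Ψ·Ψ″; ∫Ψ·Ψ′ dx = [Ψ²/2] between the walls = 0.
State is unnormalized: ∫|Ψ|² dx = 8.3034, and ∫Ψ*·(−ħ²/2m · Ψ'') dx = 18.044, so ⟨T⟩ = 18.044 / 8.3034.
⟨T⟩ = 2.1731.

2.17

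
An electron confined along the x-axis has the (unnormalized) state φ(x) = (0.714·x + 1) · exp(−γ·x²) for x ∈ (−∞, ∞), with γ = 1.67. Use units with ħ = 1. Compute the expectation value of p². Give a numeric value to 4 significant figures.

1.907

p² φ = −ħ² d²φ/dx²; ⟨p²⟩ = −ħ² ∫ φ*·φ'' dx / ∫|φ|² dx.
Expand each integrand as polynomial × e^(−2γx²) and use ∫x^(2j)·e^(−2γx²) dx = (2j−1)!!/(4γ)^j · √(π/(2γ)), odd powers → 0; here √(π/(2γ)) = 0.96984. Differentiate with the product rule, d/dx e^(−γx²) = −2γx·e^(−γx²).
State is unnormalized: ∫|φ|² dx = 1.0439, and ∫φ*·(−ħ² φ'') dx = 1.9905, so ⟨p²⟩ = 1.9905 / 1.0439.
⟨p²⟩ = 1.9068.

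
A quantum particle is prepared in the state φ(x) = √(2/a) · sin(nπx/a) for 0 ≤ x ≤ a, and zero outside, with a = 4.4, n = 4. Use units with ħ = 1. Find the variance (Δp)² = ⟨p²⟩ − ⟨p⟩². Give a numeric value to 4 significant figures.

Compute ⟨p⟩ and ⟨p²⟩ separately; (Δp)² = ⟨p²⟩ − ⟨p⟩².
d/dx sin(nπx/a) = (nπ/a)·cos(nπx/a) and d²/dx² sin(nπx/a) = −(nπ/a)²·sin(nπx/a); on 0 ≤ x ≤ a, ∫sin²(nπx/a) dx = a/2 and ∫sin(nπx/a)·cos(nπx/a) dx = 0.
⟨p⟩ = 0.0000 and ⟨p²⟩ = 8.1567.
(Δp)² = 8.1567 − (0.0000)² = 8.1567.

8.157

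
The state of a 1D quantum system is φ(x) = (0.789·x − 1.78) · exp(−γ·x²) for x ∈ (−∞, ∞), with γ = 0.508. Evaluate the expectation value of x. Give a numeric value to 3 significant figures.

-0.398

⟨x⟩ = ∫ x·|φ|² dx / ∫|φ|² dx (integrals over the domain).
Expand each integrand as polynomial × e^(−2γx²) and use ∫x^(2j)·e^(−2γx²) dx = (2j−1)!!/(4γ)^j · √(π/(2γ)), odd powers → 0; here √(π/(2γ)) = 1.7584.
State is unnormalized: ∫|φ|² dx = 6.1102, and ∫φ*·x·φ dx = -2.4307, so ⟨x⟩ = -2.4307 / 6.1102.
⟨x⟩ = -0.39781.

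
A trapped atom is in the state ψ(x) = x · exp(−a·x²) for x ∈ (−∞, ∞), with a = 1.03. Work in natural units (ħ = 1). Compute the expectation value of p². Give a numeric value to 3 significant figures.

p² ψ = −ħ² d²ψ/dx²; ⟨p²⟩ = −ħ² ∫ ψ*·ψ'' dx / ∫|ψ|² dx.
Expand each integrand as polynomial × e^(−2ax²) and use ∫x^(2j)·e^(−2ax²) dx = (2j−1)!!/(4a)^j · √(π/(2a)), odd powers → 0; here √(π/(2a)) = 1.2349. Differentiate with the product rule, d/dx e^(−ax²) = −2ax·e^(−ax²).
State is unnormalized: ∫|ψ|² dx = 0.29974, and ∫ψ*·(−ħ² ψ'') dx = 0.92620, so ⟨p²⟩ = 0.92620 / 0.29974.
⟨p²⟩ = 3.0900.

3.09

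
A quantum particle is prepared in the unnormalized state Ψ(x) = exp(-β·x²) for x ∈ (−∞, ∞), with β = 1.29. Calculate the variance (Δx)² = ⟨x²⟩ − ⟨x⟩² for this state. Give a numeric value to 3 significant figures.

Compute ⟨x⟩ and ⟨x²⟩ separately, then (Δx)² = ⟨x²⟩ − ⟨x⟩².
Gaussian moments: ∫x^(2j)·e^(−2βx²) dx = (2j−1)!!/(4β)^j · √(π/(2β)), odd powers integrate to 0; here √(π/(2β)) = 1.1035.
Normalization: ∫|Ψ|² dx = 1.1035.
⟨x⟩ = 0.0000 and ⟨x²⟩ = 0.19380.
(Δx)² = 0.19380 − (0.0000)² = 0.19380.

0.194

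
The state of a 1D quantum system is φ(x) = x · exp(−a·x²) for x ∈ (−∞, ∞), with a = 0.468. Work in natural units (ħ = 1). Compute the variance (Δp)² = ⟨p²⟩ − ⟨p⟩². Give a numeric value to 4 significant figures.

Compute ⟨p⟩ and ⟨p²⟩ separately; (Δp)² = ⟨p²⟩ − ⟨p⟩².
Expand each integrand as polynomial × e^(−2ax²) and use ∫x^(2j)·e^(−2ax²) dx = (2j−1)!!/(4a)^j · √(π/(2a)), odd powers → 0; here √(π/(2a)) = 1.8320. Differentiate with the product rule, d/dx e^(−ax²) = −2ax·e^(−ax²).
Normalization: ∫|φ|² dx = 0.97866.
⟨p⟩ = 0.0000 and ⟨p²⟩ = 1.4040.
(Δp)² = 1.4040 − (0.0000)² = 1.4040.

1.404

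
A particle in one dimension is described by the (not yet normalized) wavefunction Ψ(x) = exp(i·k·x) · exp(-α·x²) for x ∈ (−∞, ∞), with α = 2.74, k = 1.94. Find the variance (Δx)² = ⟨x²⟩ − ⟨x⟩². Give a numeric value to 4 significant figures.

0.09124

Compute ⟨x⟩ and ⟨x²⟩ separately, then (Δx)² = ⟨x²⟩ − ⟨x⟩².
Gaussian moments: ∫x^(2j)·e^(−2αx²) dx = (2j−1)!!/(4α)^j · √(π/(2α)), odd powers integrate to 0; here √(π/(2α)) = 0.75715.
Normalization: ∫|Ψ|² dx = 0.75715.
⟨x⟩ = 0.0000 and ⟨x²⟩ = 0.091241.
(Δx)² = 0.091241 − (0.0000)² = 0.091241.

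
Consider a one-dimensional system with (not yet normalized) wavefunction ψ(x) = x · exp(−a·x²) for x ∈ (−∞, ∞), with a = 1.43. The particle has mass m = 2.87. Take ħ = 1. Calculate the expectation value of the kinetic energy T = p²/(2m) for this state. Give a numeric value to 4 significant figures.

T = −(ħ²/2m) d²/dx², so ⟨T⟩ = −(ħ²/2m) ∫ ψ*·ψ'' dx / ∫|ψ|² dx; with m = 2.87.
Expand each integrand as polynomial × e^(−2ax²) and use ∫x^(2j)·e^(−2ax²) dx = (2j−1)!!/(4a)^j · √(π/(2a)), odd powers → 0; here √(π/(2a)) = 1.0481. Differentiate with the product rule, d/dx e^(−ax²) = −2ax·e^(−ax²).
State is unnormalized: ∫|ψ|² dx = 0.18323, and ∫ψ*·(−ħ²/2m · ψ'') dx = 0.13694, so ⟨T⟩ = 0.13694 / 0.18323.
⟨T⟩ = 0.74739.

0.7474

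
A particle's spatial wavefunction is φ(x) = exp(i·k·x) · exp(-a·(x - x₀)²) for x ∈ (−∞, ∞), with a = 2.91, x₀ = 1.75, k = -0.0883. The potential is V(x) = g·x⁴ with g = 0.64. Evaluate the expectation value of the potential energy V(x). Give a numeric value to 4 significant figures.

⟨V⟩ = ∫ V(x)·|φ|² dx / ∫|φ|² dx.
Gaussian moments (u = x − x₀): ∫u^(2j)·e^(−2au²) du = (2j−1)!!/(4a)^j · √(π/(2a)), odd powers integrate to 0; here √(π/(2a)) = 0.73471.
State is unnormalized: ∫|φ|² dx = 0.73471, and ∫φ*·V(x)·φ dx = 5.1628, so ⟨V⟩ = 5.1628 / 0.73471.
⟨V⟩ = 7.0270.

7.027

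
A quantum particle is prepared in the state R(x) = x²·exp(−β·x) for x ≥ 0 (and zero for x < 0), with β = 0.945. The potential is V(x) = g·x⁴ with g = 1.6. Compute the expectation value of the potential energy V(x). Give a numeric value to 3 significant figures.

211.

⟨V⟩ = ∫ V(x)·|R|² dx / ∫|R|² dx.
Every integrand reduces to terms xʲ·e^(−2βx) on [0, ∞); use ∫₀^∞ xʲ·e^(−2βx) dx = j!/(2β)^(j+1).
State is unnormalized: ∫|R|² dx = 0.99518, and ∫R*·V(x)·R dx = 209.64, so ⟨V⟩ = 209.64 / 0.99518.
⟨V⟩ = 210.66.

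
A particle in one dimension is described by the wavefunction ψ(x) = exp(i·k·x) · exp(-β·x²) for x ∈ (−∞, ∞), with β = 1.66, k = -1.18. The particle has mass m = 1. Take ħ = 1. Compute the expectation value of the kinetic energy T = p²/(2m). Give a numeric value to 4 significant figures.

1.526

T = −(ħ²/2m) d²/dx², so ⟨T⟩ = −(ħ²/2m) ∫ ψ*·ψ'' dx / ∫|ψ|² dx; with m = 1.
Gaussian moments: ∫x^(2j)·e^(−2βx²) dx = (2j−1)!!/(4β)^j · √(π/(2β)), odd powers integrate to 0; here √(π/(2β)) = 0.97276. Derivatives: ψ′ = (ik − 2βx)·ψ, ψ″ = ((ik − 2βx)² − 2β)·ψ; the odd-in-x pieces drop out.
State is unnormalized: ∫|ψ|² dx = 0.97276, and ∫ψ*·(−ħ²/2m · ψ'') dx = 1.4846, so ⟨T⟩ = 1.4846 / 0.97276.
⟨T⟩ = 1.5262.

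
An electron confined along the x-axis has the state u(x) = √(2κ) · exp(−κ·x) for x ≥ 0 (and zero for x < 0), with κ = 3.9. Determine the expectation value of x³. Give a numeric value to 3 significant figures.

⟨x³⟩ = ∫ x³·|u|² dx (integrals over the domain).
Every integrand reduces to terms xʲ·e^(−2κx) on [0, ∞); use ∫₀^∞ xʲ·e^(−2κx) dx = j!/(2κ)^(j+1).
⟨x³⟩ = 0.012644.

0.0126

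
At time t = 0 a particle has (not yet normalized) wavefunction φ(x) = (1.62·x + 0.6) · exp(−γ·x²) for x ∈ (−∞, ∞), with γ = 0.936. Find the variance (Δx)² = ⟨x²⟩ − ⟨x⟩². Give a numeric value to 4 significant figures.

0.3805

Compute ⟨x⟩ and ⟨x²⟩ separately, then (Δx)² = ⟨x²⟩ − ⟨x⟩².
Expand each integrand as polynomial × e^(−2γx²) and use ∫x^(2j)·e^(−2γx²) dx = (2j−1)!!/(4γ)^j · √(π/(2γ)), odd powers → 0; here √(π/(2γ)) = 1.2955.
Normalization: ∫|φ|² dx = 1.3744.
⟨x⟩ = 0.48940 and ⟨x²⟩ = 0.62002.
(Δx)² = 0.62002 − (0.48940)² = 0.38052.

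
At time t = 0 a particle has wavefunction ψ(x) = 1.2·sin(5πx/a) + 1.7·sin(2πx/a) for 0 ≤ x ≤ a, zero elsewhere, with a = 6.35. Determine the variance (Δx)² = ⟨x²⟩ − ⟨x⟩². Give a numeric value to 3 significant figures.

2.98

Compute ⟨x⟩ and ⟨x²⟩ separately, then (Δx)² = ⟨x²⟩ − ⟨x⟩².
On 0 ≤ x ≤ a (j ≠ l): ∫sin²(jπx/a) dx = a/2, ∫sin(jπx/a)·sin(lπx/a) dx = 0; diagonal moments ∫x·sin²(jπx/a) dx = a²/4, ∫x²·sin²(jπx/a) dx = a³·(1/6 − 1/(4j²π²)); cross terms ∫x·sin(jπx/a)·sin(lπx/a) dx = 0 for j + l even and −4jla²/(π²(j² − l²)²) for j + l odd, ∫x²·sin(jπx/a)·sin(lπx/a) dx = (−1)^(j+l)·4jla³/(π²(j² − l²)²); higher powers the same way via product-to-sum and parts.
Normalization: ∫|ψ|² dx = 13.748.
⟨x⟩ = 3.0650 and ⟨x²⟩ = 12.374.
(Δx)² = 12.374 − (3.0650)² = 2.9801.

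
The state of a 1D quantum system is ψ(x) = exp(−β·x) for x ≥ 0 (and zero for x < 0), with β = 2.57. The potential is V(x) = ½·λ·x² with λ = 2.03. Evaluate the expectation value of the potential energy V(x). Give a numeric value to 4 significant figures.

0.07684

⟨V⟩ = ∫ V(x)·|ψ|² dx / ∫|ψ|² dx.
Every integrand reduces to terms xʲ·e^(−2βx) on [0, ∞); use ∫₀^∞ xʲ·e^(−2βx) dx = j!/(2β)^(j+1).
State is unnormalized: ∫|ψ|² dx = 0.19455, and ∫ψ*·V(x)·ψ dx = 0.014949, so ⟨V⟩ = 0.014949 / 0.19455.
⟨V⟩ = 0.076837.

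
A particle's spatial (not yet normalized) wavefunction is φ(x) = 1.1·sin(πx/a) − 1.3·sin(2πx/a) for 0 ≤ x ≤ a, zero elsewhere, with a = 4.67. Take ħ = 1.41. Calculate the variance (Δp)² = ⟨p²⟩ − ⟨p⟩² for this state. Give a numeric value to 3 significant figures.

Compute ⟨p⟩ and ⟨p²⟩ separately; (Δp)² = ⟨p²⟩ − ⟨p⟩².
d²/dx² sin(jπx/a) = −(jπ/a)²·sin(jπx/a); on 0 ≤ x ≤ a, ∫sin²(jπx/a) dx = a/2 and ∫sin(jπx/a)·sin(lπx/a) dx = 0 for j ≠ l, so only diagonal terms survive in ∫|φ|² and ∫φ·φ″; ∫φ·φ′ dx = [φ²/2] between the walls = 0.
Normalization: ∫|φ|² dx = 6.7715.
⟨p⟩ = 0.0000 and ⟨p²⟩ = 2.4727.
(Δp)² = 2.4727 − (0.0000)² = 2.4727.

2.47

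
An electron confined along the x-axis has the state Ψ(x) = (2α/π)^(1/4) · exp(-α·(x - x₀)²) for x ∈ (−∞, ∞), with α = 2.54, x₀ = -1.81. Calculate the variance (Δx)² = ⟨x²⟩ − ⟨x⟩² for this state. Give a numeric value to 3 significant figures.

Compute ⟨x⟩ and ⟨x²⟩ separately, then (Δx)² = ⟨x²⟩ − ⟨x⟩².
Gaussian moments (u = x − x₀): ∫u^(2j)·e^(−2αu²) du = (2j−1)!!/(4α)^j · √(π/(2α)), odd powers integrate to 0; here √(π/(2α)) = 0.78640.
⟨x⟩ = -1.8100 and ⟨x²⟩ = 3.3745.
(Δx)² = 3.3745 − (-1.8100)² = 0.098425.

0.0984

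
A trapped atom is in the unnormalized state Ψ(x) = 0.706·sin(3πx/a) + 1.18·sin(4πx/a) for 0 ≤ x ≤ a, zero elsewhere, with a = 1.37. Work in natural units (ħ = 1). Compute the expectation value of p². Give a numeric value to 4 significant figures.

p² Ψ = −ħ² d²Ψ/dx²; ⟨p²⟩ = −ħ² ∫ Ψ*·Ψ'' dx / ∫|Ψ|² dx.
d²/dx² sin(jπx/a) = −(jπ/a)²·sin(jπx/a); on 0 ≤ x ≤ a, ∫sin²(jπx/a) dx = a/2 and ∫sin(jπx/a)·sin(lπx/a) dx = 0 for j ≠ l, so only diagonal terms survive in ∫|Ψ|² and ∫Ψ·Ψ″; ∫Ψ·Ψ′ dx = [Ψ²/2] between the walls = 0.
State is unnormalized: ∫|Ψ|² dx = 1.2952, and ∫Ψ*·(−ħ² Ψ'') dx = 96.406, so ⟨p²⟩ = 96.406 / 1.2952.
⟨p²⟩ = 74.432.

74.43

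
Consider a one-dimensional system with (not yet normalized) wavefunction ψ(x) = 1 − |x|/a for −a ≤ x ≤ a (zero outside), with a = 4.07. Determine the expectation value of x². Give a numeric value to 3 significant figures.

⟨x²⟩ = ∫ x²·|ψ|² dx / ∫|ψ|² dx (integrals over the domain).
ψ is even, so ∫ over [−a, a] = 2∫₀ᵃ with ψ = 1 − x/a there: ∫₀ᵃ (1 − x/a)² dx = a/3, ∫₀ᵃ x²(1 − x/a)² dx = a³/30, ∫₀ᵃ x⁴(1 − x/a)² dx = a⁵/105.
State is unnormalized: ∫|ψ|² dx = 2.7133, and ∫ψ*·x²·ψ dx = 4.4946, so ⟨x²⟩ = 4.4946 / 2.7133.
⟨x²⟩ = 1.6565.

1.66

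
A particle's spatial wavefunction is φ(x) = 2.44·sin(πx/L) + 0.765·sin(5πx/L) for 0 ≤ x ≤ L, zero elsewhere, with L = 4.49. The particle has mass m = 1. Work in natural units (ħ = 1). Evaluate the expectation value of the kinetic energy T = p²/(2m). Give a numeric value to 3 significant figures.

0.771

T = −(ħ²/2m) d²/dx², so ⟨T⟩ = −(ħ²/2m) ∫ φ*·φ'' dx / ∫|φ|² dx; with m = 1.
d²/dx² sin(jπx/L) = −(jπ/L)²·sin(jπx/L); on 0 ≤ x ≤ L, ∫sin²(jπx/L) dx = L/2 and ∫sin(jπx/L)·sin(lπx/L) dx = 0 for j ≠ l, so only diagonal terms survive in ∫|φ|² and ∫φ·φ″; ∫φ·φ′ dx = [φ²/2] between the walls = 0.
State is unnormalized: ∫|φ|² dx = 14.680, and ∫φ*·(−ħ²/2m · φ'') dx = 11.312, so ⟨T⟩ = 11.312 / 14.680.
⟨T⟩ = 0.77057.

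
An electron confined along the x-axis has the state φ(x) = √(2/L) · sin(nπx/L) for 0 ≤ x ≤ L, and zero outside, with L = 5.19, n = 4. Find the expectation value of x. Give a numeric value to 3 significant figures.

2.60

⟨x⟩ = ∫ x·|φ|² dx (integrals over the domain).
With sin²θ = (1 − cos2θ)/2 on 0 ≤ x ≤ L: ∫sin²(nπx/L) dx = L/2, ∫x·sin²(nπx/L) dx = L²/4, ∫x²·sin²(nπx/L) dx = L³·(1/6 − 1/(4n²π²)); higher powers xᵏ the same way, integrating xᵏ·cos(2nπx/L) by parts.
⟨x⟩ = 2.5950.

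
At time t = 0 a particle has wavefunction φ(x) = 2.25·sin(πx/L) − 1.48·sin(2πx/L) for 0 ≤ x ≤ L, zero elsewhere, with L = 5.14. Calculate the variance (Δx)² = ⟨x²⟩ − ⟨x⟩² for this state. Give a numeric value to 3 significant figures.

0.444

Compute ⟨x⟩ and ⟨x²⟩ separately, then (Δx)² = ⟨x²⟩ − ⟨x⟩².
On 0 ≤ x ≤ L (j ≠ l): ∫sin²(jπx/L) dx = L/2, ∫sin(jπx/L)·sin(lπx/L) dx = 0; diagonal moments ∫x·sin²(jπx/L) dx = L²/4, ∫x²·sin²(jπx/L) dx = L³·(1/6 − 1/(4j²π²)); cross terms ∫x·sin(jπx/L)·sin(lπx/L) dx = 0 for j + l even and −4jlL²/(π²(j² − l²)²) for j + l odd, ∫x²·sin(jπx/L)·sin(lπx/L) dx = (−1)^(j+l)·4jlL³/(π²(j² − l²)²); higher powers the same way via product-to-sum and parts.
Normalization: ∫|φ|² dx = 18.640.
⟨x⟩ = 3.4202 and ⟨x²⟩ = 12.141.
(Δx)² = 12.141 − (3.4202)² = 0.44358.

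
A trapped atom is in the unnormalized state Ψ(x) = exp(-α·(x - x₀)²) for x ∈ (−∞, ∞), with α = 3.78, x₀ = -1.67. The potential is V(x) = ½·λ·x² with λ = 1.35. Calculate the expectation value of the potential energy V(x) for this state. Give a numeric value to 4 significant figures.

1.927

⟨V⟩ = ∫ V(x)·|Ψ|² dx / ∫|Ψ|² dx.
Gaussian moments (u = x − x₀): ∫u^(2j)·e^(−2αu²) du = (2j−1)!!/(4α)^j · √(π/(2α)), odd powers integrate to 0; here √(π/(2α)) = 0.64464.
State is unnormalized: ∫|Ψ|² dx = 0.64464, and ∫Ψ*·V(x)·Ψ dx = 1.2423, so ⟨V⟩ = 1.2423 / 0.64464.
⟨V⟩ = 1.9272.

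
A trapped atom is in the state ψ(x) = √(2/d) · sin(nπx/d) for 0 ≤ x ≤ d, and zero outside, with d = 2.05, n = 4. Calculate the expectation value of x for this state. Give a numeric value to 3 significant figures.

1.03

⟨x⟩ = ∫ x·|ψ|² dx (integrals over the domain).
With sin²θ = (1 − cos2θ)/2 on 0 ≤ x ≤ d: ∫sin²(nπx/d) dx = d/2, ∫x·sin²(nπx/d) dx = d²/4, ∫x²·sin²(nπx/d) dx = d³·(1/6 − 1/(4n²π²)); higher powers xᵏ the same way, integrating xᵏ·cos(2nπx/d) by parts.
⟨x⟩ = 1.0250.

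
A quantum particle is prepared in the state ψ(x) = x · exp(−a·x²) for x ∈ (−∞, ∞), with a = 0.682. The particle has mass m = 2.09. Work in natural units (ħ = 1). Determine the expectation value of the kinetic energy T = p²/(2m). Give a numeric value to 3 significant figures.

0.489

T = −(ħ²/2m) d²/dx², so ⟨T⟩ = −(ħ²/2m) ∫ ψ*·ψ'' dx / ∫|ψ|² dx; with m = 2.09.
Expand each integrand as polynomial × e^(−2ax²) and use ∫x^(2j)·e^(−2ax²) dx = (2j−1)!!/(4a)^j · √(π/(2a)), odd powers → 0; here √(π/(2a)) = 1.5176. Differentiate with the product rule, d/dx e^(−ax²) = −2ax·e^(−ax²).
State is unnormalized: ∫|ψ|² dx = 0.55632, and ∫ψ*·(−ħ²/2m · ψ'') dx = 0.27230, so ⟨T⟩ = 0.27230 / 0.55632.
⟨T⟩ = 0.48947.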